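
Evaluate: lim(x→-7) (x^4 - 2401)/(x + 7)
This is a standard limit.

Factor or rationalize the expression:
  lim(x→-7) (x^4 - 2401)/(x + 7) = -1372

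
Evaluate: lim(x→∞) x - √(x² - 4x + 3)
This is an ∞-∞ indeterminate form.

Combine fractions or rationalize to convert ∞-∞ to 0/0 form:
  lim(x→∞) x - √(x² - 4x + 3) = 2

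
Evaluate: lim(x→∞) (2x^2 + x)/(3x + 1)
This is an ∞/∞ indeterminate form.

Apply L'Hôpital's rule: differentiate numerator and denominator separately.
  f(x) = 2·x^2 + x   ⇒   f'(x) = 4·x + 1
  g(x) = 3·x + 1   ⇒   g'(x) = 3
  lim(x→∞) f'(x)/g'(x) = lim(x→∞) (4·x + 1)/(3)
  = ∞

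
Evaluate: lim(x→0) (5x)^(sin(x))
This is an exponential indeterminate form.

For exponential indeterminate forms, take the natural log:
  Let L = lim(x→0) (5x)^(sin(x))
  Then ln(L) = lim(x→0) [exponent × ln(base)]
  Evaluate using L'Hôpital or standard limits, then exponentiate.
  L = 1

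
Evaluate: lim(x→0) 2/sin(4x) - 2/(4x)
This is an ∞-∞ indeterminate form.

Combine fractions or rationalize to convert ∞-∞ to 0/0 form:
  lim(x→0) 2/sin(4x) - 2/(4x) = 0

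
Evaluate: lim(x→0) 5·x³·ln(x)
This is a 0·∞ indeterminate form.

Rewrite 0·∞ as a quotient (0/0 or ∞/∞ form), then apply L'Hôpital's rule:
  lim(x→0) 5·x³·ln(x) = 0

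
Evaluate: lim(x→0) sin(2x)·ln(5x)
This is a 0·∞ indeterminate form.

Rewrite 0·∞ as a quotient (0/0 or ∞/∞ form), then apply L'Hôpital's rule:
  lim(x→0) sin(2x)·ln(5x) = 0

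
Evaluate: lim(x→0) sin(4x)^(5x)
This is an exponential indeterminate form.

For exponential indeterminate forms, take the natural log:
  Let L = lim(x→0) sin(4x)^(5x)
  Then ln(L) = lim(x→0) [exponent × ln(base)]
  Evaluate using L'Hôpital or standard limits, then exponentiate.
  L = 1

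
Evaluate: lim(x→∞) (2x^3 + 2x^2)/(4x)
This is an ∞/∞ indeterminate form.

Apply L'Hôpital's rule: differentiate numerator and denominator separately.
  f(x) = 2·x^3 + 2·x^2   ⇒   f'(x) = 6·x^2 + 4·x
  g(x) = 4·x   ⇒   g'(x) = 4
  lim(x→∞) f'(x)/g'(x) = lim(x→∞) (6·x^2 + 4·x)/(4)
  = ∞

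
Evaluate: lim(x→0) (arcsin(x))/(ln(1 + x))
This is a 0/0 indeterminate form.

Apply L'Hôpital's rule: differentiate numerator and denominator separately.
  f(x) = asin(x)   ⇒   f'(x) = 1/sqrt(1 - x^2)
  g(x) = ln(x + 1)   ⇒   g'(x) = 1/(x + 1)
  lim(x→0) f'(x)/g'(x) = lim(x→0) (1/sqrt(1 - x^2))/(1/(x + 1))
  = 1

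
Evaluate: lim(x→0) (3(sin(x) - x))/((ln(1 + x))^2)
This is a 0/0 indeterminate form.

Apply L'Hôpital's rule: differentiate numerator and denominator separately.
  f(x) = -3·x + 3·sin(x)   ⇒   f'(x) = 3·cos(x) - 3
  g(x) = ln(x + 1)^2   ⇒   g'(x) = 2·ln(x + 1)/(x + 1)
  lim(x→0) f'(x)/g'(x) = lim(x→0) (3·cos(x) - 3)/(2·ln(x + 1)/(x + 1))
  = 0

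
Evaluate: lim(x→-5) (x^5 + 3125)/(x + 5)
This is a standard limit.

Factor or rationalize the expression:
  lim(x→-5) (x^5 + 3125)/(x + 5) = 3125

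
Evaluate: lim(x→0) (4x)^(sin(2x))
This is an exponential indeterminate form.

For exponential indeterminate forms, take the natural log:
  Let L = lim(x→0) (4x)^(sin(2x))
  Then ln(L) = lim(x→0) [exponent × ln(base)]
  Evaluate using L'Hôpital or standard limits, then exponentiate.
  L = 1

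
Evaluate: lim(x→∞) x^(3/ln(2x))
This is an exponential indeterminate form.

For exponential indeterminate forms, take the natural log:
  Let L = lim(x→∞) x^(3/ln(2x))
  Then ln(L) = lim(x→∞) [exponent × ln(base)]
  Evaluate using L'Hôpital or standard limits, then exponentiate.
  L = e^(3)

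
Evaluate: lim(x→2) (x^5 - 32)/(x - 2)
This is a standard limit.

Factor or rationalize the expression:
  lim(x→2) (x^5 - 32)/(x - 2) = 80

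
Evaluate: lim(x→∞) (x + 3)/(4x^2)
This is an ∞/∞ indeterminate form.

Apply L'Hôpital's rule: differentiate numerator and denominator separately.
  f(x) = x + 3   ⇒   f'(x) = 1
  g(x) = 4·x^2   ⇒   g'(x) = 8·x
  lim(x→∞) f'(x)/g'(x) = lim(x→∞) (1)/(8·x)
  = 0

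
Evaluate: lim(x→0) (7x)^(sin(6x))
This is an exponential indeterminate form.

For exponential indeterminate forms, take the natural log:
  Let L = lim(x→0) (7x)^(sin(6x))
  Then ln(L) = lim(x→0) [exponent × ln(base)]
  Evaluate using L'Hôpital or standard limits, then exponentiate.
  L = 1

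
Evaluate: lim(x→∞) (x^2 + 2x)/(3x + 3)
This is an ∞/∞ indeterminate form.

Apply L'Hôpital's rule: differentiate numerator and denominator separately.
  f(x) = x^2 + 2·x   ⇒   f'(x) = 2·x + 2
  g(x) = 3·x + 3   ⇒   g'(x) = 3
  lim(x→∞) f'(x)/g'(x) = lim(x→∞) (2·x + 2)/(3)
  = ∞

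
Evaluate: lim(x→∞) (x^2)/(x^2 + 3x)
This is an ∞/∞ indeterminate form.

Apply L'Hôpital's rule: differentiate numerator and denominator separately.
  f(x) = x^2   ⇒   f'(x) = 2·x
  g(x) = x^2 + 3·x   ⇒   g'(x) = 2·x + 3
  lim(x→∞) f'(x)/g'(x) = lim(x→∞) (2·x)/(2·x + 3)
  = 1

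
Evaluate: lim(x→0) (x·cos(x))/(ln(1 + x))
This is a 0/0 indeterminate form.

Apply L'Hôpital's rule: differentiate numerator and denominator separately.
  f(x) = x·cos(x)   ⇒   f'(x) = -x·sin(x) + cos(x)
  g(x) = ln(x + 1)   ⇒   g'(x) = 1/(x + 1)
  lim(x→0) f'(x)/g'(x) = lim(x→0) (-x·sin(x) + cos(x))/(1/(x + 1))
  = 1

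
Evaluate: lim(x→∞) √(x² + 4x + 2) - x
This is an ∞-∞ indeterminate form.

Combine fractions or rationalize to convert ∞-∞ to 0/0 form:
  lim(x→∞) √(x² + 4x + 2) - x = 2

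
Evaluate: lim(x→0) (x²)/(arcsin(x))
This is a 0/0 indeterminate form.

Apply L'Hôpital's rule: differentiate numerator and denominator separately.
  f(x) = x^2   ⇒   f'(x) = 2·x
  g(x) = asin(x)   ⇒   g'(x) = 1/sqrt(1 - x^2)
  lim(x→0) f'(x)/g'(x) = lim(x→0) (2·x)/(1/sqrt(1 - x^2))
  = 0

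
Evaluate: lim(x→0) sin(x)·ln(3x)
This is a 0·∞ indeterminate form.

Rewrite 0·∞ as a quotient (0/0 or ∞/∞ form), then apply L'Hôpital's rule:
  lim(x→0) sin(x)·ln(3x) = 0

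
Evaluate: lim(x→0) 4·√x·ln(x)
This is a 0·∞ indeterminate form.

Rewrite 0·∞ as a quotient (0/0 or ∞/∞ form), then apply L'Hôpital's rule:
  lim(x→0) 4·√x·ln(x) = 0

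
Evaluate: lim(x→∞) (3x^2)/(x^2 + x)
This is an ∞/∞ indeterminate form.

Apply L'Hôpital's rule: differentiate numerator and denominator separately.
  f(x) = 3·x^2   ⇒   f'(x) = 6·x
  g(x) = x^2 + x   ⇒   g'(x) = 2·x + 1
  lim(x→∞) f'(x)/g'(x) = lim(x→∞) (6·x)/(2·x + 1)
  = 3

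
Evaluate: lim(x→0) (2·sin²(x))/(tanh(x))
This is a 0/0 indeterminate form.

Apply L'Hôpital's rule: differentiate numerator and denominator separately.
  f(x) = 2·sin(x)^2   ⇒   f'(x) = 4·sin(x)·cos(x)
  g(x) = tanh(x)   ⇒   g'(x) = 1 - tanh(x)^2
  lim(x→0) f'(x)/g'(x) = lim(x→0) (4·sin(x)·cos(x))/(1 - tanh(x)^2)
  = 0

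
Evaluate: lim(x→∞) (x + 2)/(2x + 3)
This is an ∞/∞ indeterminate form.

Apply L'Hôpital's rule: differentiate numerator and denominator separately.
  f(x) = x + 2   ⇒   f'(x) = 1
  g(x) = 2·x + 3   ⇒   g'(x) = 2
  lim(x→∞) f'(x)/g'(x) = lim(x→∞) (1)/(2)
  = 1/2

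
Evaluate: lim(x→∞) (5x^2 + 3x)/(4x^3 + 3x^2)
This is an ∞/∞ indeterminate form.

Apply L'Hôpital's rule: differentiate numerator and denominator separately.
  f(x) = 5·x^2 + 3·x   ⇒   f'(x) = 10·x + 3
  g(x) = 4·x^3 + 3·x^2   ⇒   g'(x) = 12·x^2 + 6·x
  lim(x→∞) f'(x)/g'(x) = lim(x→∞) (10·x + 3)/(12·x^2 + 6·x)
  = 0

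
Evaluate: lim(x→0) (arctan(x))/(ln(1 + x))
This is a 0/0 indeterminate form.

Apply L'Hôpital's rule: differentiate numerator and denominator separately.
  f(x) = atan(x)   ⇒   f'(x) = 1/(x^2 + 1)
  g(x) = ln(x + 1)   ⇒   g'(x) = 1/(x + 1)
  lim(x→0) f'(x)/g'(x) = lim(x→0) (1/(x^2 + 1))/(1/(x + 1))
  = 1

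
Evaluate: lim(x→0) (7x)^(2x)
This is an exponential indeterminate form.

For exponential indeterminate forms, take the natural log:
  Let L = lim(x→0) (7x)^(2x)
  Then ln(L) = lim(x→0) [exponent × ln(base)]
  Evaluate using L'Hôpital or standard limits, then exponentiate.
  L = 1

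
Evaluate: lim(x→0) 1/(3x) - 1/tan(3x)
This is an ∞-∞ indeterminate form.

Combine fractions or rationalize to convert ∞-∞ to 0/0 form:
  lim(x→0) 1/(3x) - 1/tan(3x) = 0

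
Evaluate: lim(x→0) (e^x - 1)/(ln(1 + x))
This is a 0/0 indeterminate form.

Apply L'Hôpital's rule: differentiate numerator and denominator separately.
  f(x) = e^(x) - 1   ⇒   f'(x) = e^(x)
  g(x) = ln(x + 1)   ⇒   g'(x) = 1/(x + 1)
  lim(x→0) f'(x)/g'(x) = lim(x→0) (e^(x))/(1/(x + 1))
  = 1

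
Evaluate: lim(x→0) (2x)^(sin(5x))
This is an exponential indeterminate form.

For exponential indeterminate forms, take the natural log:
  Let L = lim(x→0) (2x)^(sin(5x))
  Then ln(L) = lim(x→0) [exponent × ln(base)]
  Evaluate using L'Hôpital or standard limits, then exponentiate.
  L = 1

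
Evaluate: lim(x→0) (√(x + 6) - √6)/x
This is a standard limit.

Factor or rationalize the expression:
  lim(x→0) (√(x + 6) - √6)/x = sqrt(6)/12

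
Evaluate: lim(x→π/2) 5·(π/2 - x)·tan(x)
This is a 0·∞ indeterminate form.

Rewrite 0·∞ as a quotient (0/0 or ∞/∞ form), then apply L'Hôpital's rule:
  lim(x→π/2) 5·(π/2 - x)·tan(x) = 5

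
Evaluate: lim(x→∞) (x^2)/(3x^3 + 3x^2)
This is an ∞/∞ indeterminate form.

Apply L'Hôpital's rule: differentiate numerator and denominator separately.
  f(x) = x^2   ⇒   f'(x) = 2·x
  g(x) = 3·x^3 + 3·x^2   ⇒   g'(x) = 9·x^2 + 6·x
  lim(x→∞) f'(x)/g'(x) = lim(x→∞) (2·x)/(9·x^2 + 6·x)
  = 0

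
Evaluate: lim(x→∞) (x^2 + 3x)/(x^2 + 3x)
This is an ∞/∞ indeterminate form.

Apply L'Hôpital's rule: differentiate numerator and denominator separately.
  f(x) = x^2 + 3·x   ⇒   f'(x) = 2·x + 3
  g(x) = x^2 + 3·x   ⇒   g'(x) = 2·x + 3
  lim(x→∞) f'(x)/g'(x) = lim(x→∞) (2·x + 3)/(2·x + 3)
  = 1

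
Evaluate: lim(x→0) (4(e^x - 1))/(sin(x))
This is a 0/0 indeterminate form.

Apply L'Hôpital's rule: differentiate numerator and denominator separately.
  f(x) = 4·e^(x) - 4   ⇒   f'(x) = 4·e^(x)
  g(x) = sin(x)   ⇒   g'(x) = cos(x)
  lim(x→0) f'(x)/g'(x) = lim(x→0) (4·e^(x))/(cos(x))
  = 4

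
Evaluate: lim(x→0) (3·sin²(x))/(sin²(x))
This is a 0/0 indeterminate form.

Apply L'Hôpital's rule: differentiate numerator and denominator separately.
  f(x) = 3·sin(x)^2   ⇒   f'(x) = 6·sin(x)·cos(x)
  g(x) = sin(x)^2   ⇒   g'(x) = 2·sin(x)·cos(x)
  lim(x→0) f'(x)/g'(x) = lim(x→0) (6·sin(x)·cos(x))/(2·sin(x)·cos(x))
  = 3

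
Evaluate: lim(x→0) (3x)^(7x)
This is an exponential indeterminate form.

For exponential indeterminate forms, take the natural log:
  Let L = lim(x→0) (3x)^(7x)
  Then ln(L) = lim(x→0) [exponent × ln(base)]
  Evaluate using L'Hôpital or standard limits, then exponentiate.
  L = 1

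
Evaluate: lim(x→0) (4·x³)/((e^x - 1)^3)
This is a 0/0 indeterminate form.

Apply L'Hôpital's rule: differentiate numerator and denominator separately.
  f(x) = 4·x^3   ⇒   f'(x) = 12·x^2
  g(x) = (e^(x) - 1)^3   ⇒   g'(x) = 3·(e^(x) - 1)^2·e^(x)
  lim(x→0) f'(x)/g'(x) = lim(x→0) (12·x^2)/(3·(e^(x) - 1)^2·e^(x))
  = 4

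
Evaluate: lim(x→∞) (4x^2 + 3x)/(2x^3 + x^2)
This is an ∞/∞ indeterminate form.

Apply L'Hôpital's rule: differentiate numerator and denominator separately.
  f(x) = 4·x^2 + 3·x   ⇒   f'(x) = 8·x + 3
  g(x) = 2·x^3 + x^2   ⇒   g'(x) = 6·x^2 + 2·x
  lim(x→∞) f'(x)/g'(x) = lim(x→∞) (8·x + 3)/(6·x^2 + 2·x)
  = 0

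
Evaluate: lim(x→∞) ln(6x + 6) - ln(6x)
This is an ∞-∞ indeterminate form.

Combine fractions or rationalize to convert ∞-∞ to 0/0 form:
  lim(x→∞) ln(6x + 6) - ln(6x) = 0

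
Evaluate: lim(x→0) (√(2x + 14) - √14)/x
This is a standard limit.

Factor or rationalize the expression:
  lim(x→0) (√(2x + 14) - √14)/x = sqrt(14)/14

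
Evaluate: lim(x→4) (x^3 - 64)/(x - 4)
This is a standard limit.

Factor or rationalize the expression:
  lim(x→4) (x^3 - 64)/(x - 4) = 48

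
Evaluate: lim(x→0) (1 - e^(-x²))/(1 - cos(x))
This is a 0/0 indeterminate form.

Apply L'Hôpital's rule: differentiate numerator and denominator separately.
  f(x) = 1 - e^(-x^2)   ⇒   f'(x) = 2·x·e^(-x^2)
  g(x) = 1 - cos(x)   ⇒   g'(x) = sin(x)
  lim(x→0) f'(x)/g'(x) = lim(x→0) (2·x·e^(-x^2))/(sin(x))
  = 2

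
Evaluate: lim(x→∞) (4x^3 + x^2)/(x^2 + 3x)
This is an ∞/∞ indeterminate form.

Apply L'Hôpital's rule: differentiate numerator and denominator separately.
  f(x) = 4·x^3 + x^2   ⇒   f'(x) = 12·x^2 + 2·x
  g(x) = x^2 + 3·x   ⇒   g'(x) = 2·x + 3
  lim(x→∞) f'(x)/g'(x) = lim(x→∞) (12·x^2 + 2·x)/(2·x + 3)
  = ∞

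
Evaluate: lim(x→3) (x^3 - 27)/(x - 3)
This is a standard limit.

Factor or rationalize the expression:
  lim(x→3) (x^3 - 27)/(x - 3) = 27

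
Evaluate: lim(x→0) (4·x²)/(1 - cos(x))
This is a 0/0 indeterminate form.

Apply L'Hôpital's rule: differentiate numerator and denominator separately.
  f(x) = 4·x^2   ⇒   f'(x) = 8·x
  g(x) = 1 - cos(x)   ⇒   g'(x) = sin(x)
  lim(x→0) f'(x)/g'(x) = lim(x→0) (8·x)/(sin(x))
  = 8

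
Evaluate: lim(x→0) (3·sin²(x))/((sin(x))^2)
This is a 0/0 indeterminate form.

Apply L'Hôpital's rule: differentiate numerator and denominator separately.
  f(x) = 3·sin(x)^2   ⇒   f'(x) = 6·sin(x)·cos(x)
  g(x) = sin(x)^2   ⇒   g'(x) = 2·sin(x)·cos(x)
  lim(x→0) f'(x)/g'(x) = lim(x→0) (6·sin(x)·cos(x))/(2·sin(x)·cos(x))
  = 3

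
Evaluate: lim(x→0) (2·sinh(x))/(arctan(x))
This is a 0/0 indeterminate form.

Apply L'Hôpital's rule: differentiate numerator and denominator separately.
  f(x) = 2·sinh(x)   ⇒   f'(x) = 2·cosh(x)
  g(x) = atan(x)   ⇒   g'(x) = 1/(x^2 + 1)
  lim(x→0) f'(x)/g'(x) = lim(x→0) (2·cosh(x))/(1/(x^2 + 1))
  = 2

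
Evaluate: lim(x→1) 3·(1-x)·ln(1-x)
This is a 0·∞ indeterminate form.

Rewrite 0·∞ as a quotient (0/0 or ∞/∞ form), then apply L'Hôpital's rule:
  lim(x→1) 3·(1-x)·ln(1-x) = 0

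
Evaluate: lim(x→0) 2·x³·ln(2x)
This is a 0·∞ indeterminate form.

Rewrite 0·∞ as a quotient (0/0 or ∞/∞ form), then apply L'Hôpital's rule:
  lim(x→0) 2·x³·ln(2x) = 0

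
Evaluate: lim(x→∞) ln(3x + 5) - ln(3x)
This is an ∞-∞ indeterminate form.

Combine fractions or rationalize to convert ∞-∞ to 0/0 form:
  lim(x→∞) ln(3x + 5) - ln(3x) = 0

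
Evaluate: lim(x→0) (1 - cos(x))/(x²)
This is a 0/0 indeterminate form.

Apply L'Hôpital's rule: differentiate numerator and denominator separately.
  f(x) = 1 - cos(x)   ⇒   f'(x) = sin(x)
  g(x) = x^2   ⇒   g'(x) = 2·x
  lim(x→0) f'(x)/g'(x) = lim(x→0) (sin(x))/(2·x)
  = 1/2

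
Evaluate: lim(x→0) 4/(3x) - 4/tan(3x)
This is an ∞-∞ indeterminate form.

Combine fractions or rationalize to convert ∞-∞ to 0/0 form:
  lim(x→0) 4/(3x) - 4/tan(3x) = 0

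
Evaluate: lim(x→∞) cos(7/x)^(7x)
This is an exponential indeterminate form.

For exponential indeterminate forms, take the natural log:
  Let L = lim(x→∞) cos(7/x)^(7x)
  Then ln(L) = lim(x→∞) [exponent × ln(base)]
  Evaluate using L'Hôpital or standard limits, then exponentiate.
  L = 1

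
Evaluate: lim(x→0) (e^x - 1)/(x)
This is a 0/0 indeterminate form.

Apply L'Hôpital's rule: differentiate numerator and denominator separately.
  f(x) = e^(x) - 1   ⇒   f'(x) = e^(x)
  g(x) = x   ⇒   g'(x) = 1
  lim(x→0) f'(x)/g'(x) = lim(x→0) (e^(x))/(1)
  = 1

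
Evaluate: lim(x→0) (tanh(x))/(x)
This is a 0/0 indeterminate form.

Apply L'Hôpital's rule: differentiate numerator and denominator separately.
  f(x) = tanh(x)   ⇒   f'(x) = 1 - tanh(x)^2
  g(x) = x   ⇒   g'(x) = 1
  lim(x→0) f'(x)/g'(x) = lim(x→0) (1 - tanh(x)^2)/(1)
  = 1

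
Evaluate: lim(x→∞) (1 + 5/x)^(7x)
This is an exponential indeterminate form.

For exponential indeterminate forms, take the natural log:
  Let L = lim(x→∞) (1 + 5/x)^(7x)
  Then ln(L) = lim(x→∞) [exponent × ln(base)]
  Evaluate using L'Hôpital or standard limits, then exponentiate.
  L = e^(35)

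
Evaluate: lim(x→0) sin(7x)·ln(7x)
This is a 0·∞ indeterminate form.

Rewrite 0·∞ as a quotient (0/0 or ∞/∞ form), then apply L'Hôpital's rule:
  lim(x→0) sin(7x)·ln(7x) = 0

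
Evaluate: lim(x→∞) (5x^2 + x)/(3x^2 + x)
This is an ∞/∞ indeterminate form.

Apply L'Hôpital's rule: differentiate numerator and denominator separately.
  f(x) = 5·x^2 + x   ⇒   f'(x) = 10·x + 1
  g(x) = 3·x^2 + x   ⇒   g'(x) = 6·x + 1
  lim(x→∞) f'(x)/g'(x) = lim(x→∞) (10·x + 1)/(6·x + 1)
  = 5/3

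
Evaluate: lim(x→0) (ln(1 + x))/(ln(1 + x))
This is a 0/0 indeterminate form.

Apply L'Hôpital's rule: differentiate numerator and denominator separately.
  f(x) = ln(x + 1)   ⇒   f'(x) = 1/(x + 1)
  g(x) = ln(x + 1)   ⇒   g'(x) = 1/(x + 1)
  lim(x→0) f'(x)/g'(x) = lim(x→0) (1/(x + 1))/(1/(x + 1))
  = 1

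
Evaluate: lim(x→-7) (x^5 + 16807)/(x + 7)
This is a standard limit.

Factor or rationalize the expression:
  lim(x→-7) (x^5 + 16807)/(x + 7) = 12005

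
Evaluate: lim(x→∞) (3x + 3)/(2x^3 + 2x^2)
This is an ∞/∞ indeterminate form.

Apply L'Hôpital's rule: differentiate numerator and denominator separately.
  f(x) = 3·x + 3   ⇒   f'(x) = 3
  g(x) = 2·x^3 + 2·x^2   ⇒   g'(x) = 6·x^2 + 4·x
  lim(x→∞) f'(x)/g'(x) = lim(x→∞) (3)/(6·x^2 + 4·x)
  = 0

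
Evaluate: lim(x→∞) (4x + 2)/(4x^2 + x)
This is an ∞/∞ indeterminate form.

Apply L'Hôpital's rule: differentiate numerator and denominator separately.
  f(x) = 4·x + 2   ⇒   f'(x) = 4
  g(x) = 4·x^2 + x   ⇒   g'(x) = 8·x + 1
  lim(x→∞) f'(x)/g'(x) = lim(x→∞) (4)/(8·x + 1)
  = 0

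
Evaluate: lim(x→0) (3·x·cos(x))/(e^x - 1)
This is a 0/0 indeterminate form.

Apply L'Hôpital's rule: differentiate numerator and denominator separately.
  f(x) = 3·x·cos(x)   ⇒   f'(x) = -3·x·sin(x) + 3·cos(x)
  g(x) = e^(x) - 1   ⇒   g'(x) = e^(x)
  lim(x→0) f'(x)/g'(x) = lim(x→0) (-3·x·sin(x) + 3·cos(x))/(e^(x))
  = 3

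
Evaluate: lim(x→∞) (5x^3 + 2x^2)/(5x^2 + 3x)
This is an ∞/∞ indeterminate form.

Apply L'Hôpital's rule: differentiate numerator and denominator separately.
  f(x) = 5·x^3 + 2·x^2   ⇒   f'(x) = 15·x^2 + 4·x
  g(x) = 5·x^2 + 3·x   ⇒   g'(x) = 10·x + 3
  lim(x→∞) f'(x)/g'(x) = lim(x→∞) (15·x^2 + 4·x)/(10·x + 3)
  = ∞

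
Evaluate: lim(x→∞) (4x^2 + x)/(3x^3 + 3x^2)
This is an ∞/∞ indeterminate form.

Apply L'Hôpital's rule: differentiate numerator and denominator separately.
  f(x) = 4·x^2 + x   ⇒   f'(x) = 8·x + 1
  g(x) = 3·x^3 + 3·x^2   ⇒   g'(x) = 9·x^2 + 6·x
  lim(x→∞) f'(x)/g'(x) = lim(x→∞) (8·x + 1)/(9·x^2 + 6·x)
  = 0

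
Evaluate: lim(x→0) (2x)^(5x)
This is an exponential indeterminate form.

For exponential indeterminate forms, take the natural log:
  Let L = lim(x→0) (2x)^(5x)
  Then ln(L) = lim(x→0) [exponent × ln(base)]
  Evaluate using L'Hôpital or standard limits, then exponentiate.
  L = 1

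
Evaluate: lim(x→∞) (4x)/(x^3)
This is an ∞/∞ indeterminate form.

Apply L'Hôpital's rule: differentiate numerator and denominator separately.
  f(x) = 4·x   ⇒   f'(x) = 4
  g(x) = x^3   ⇒   g'(x) = 3·x^2
  lim(x→∞) f'(x)/g'(x) = lim(x→∞) (4)/(3·x^2)
  = 0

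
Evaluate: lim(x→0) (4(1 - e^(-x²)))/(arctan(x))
This is a 0/0 indeterminate form.

Apply L'Hôpital's rule: differentiate numerator and denominator separately.
  f(x) = 4 - 4·e^(-x^2)   ⇒   f'(x) = 8·x·e^(-x^2)
  g(x) = atan(x)   ⇒   g'(x) = 1/(x^2 + 1)
  lim(x→0) f'(x)/g'(x) = lim(x→0) (8·x·e^(-x^2))/(1/(x^2 + 1))
  = 0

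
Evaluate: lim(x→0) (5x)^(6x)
This is an exponential indeterminate form.

For exponential indeterminate forms, take the natural log:
  Let L = lim(x→0) (5x)^(6x)
  Then ln(L) = lim(x→0) [exponent × ln(base)]
  Evaluate using L'Hôpital or standard limits, then exponentiate.
  L = 1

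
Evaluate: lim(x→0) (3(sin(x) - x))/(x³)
This is a 0/0 indeterminate form.

Apply L'Hôpital's rule: differentiate numerator and denominator separately.
  f(x) = -3·x + 3·sin(x)   ⇒   f'(x) = 3·cos(x) - 3
  g(x) = x^3   ⇒   g'(x) = 3·x^2
  lim(x→0) f'(x)/g'(x) = lim(x→0) (3·cos(x) - 3)/(3·x^2)
  = -1/2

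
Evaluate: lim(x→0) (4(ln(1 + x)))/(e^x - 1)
This is a 0/0 indeterminate form.

Apply L'Hôpital's rule: differentiate numerator and denominator separately.
  f(x) = 4·ln(x + 1)   ⇒   f'(x) = 4/(x + 1)
  g(x) = e^(x) - 1   ⇒   g'(x) = e^(x)
  lim(x→0) f'(x)/g'(x) = lim(x→0) (4/(x + 1))/(e^(x))
  = 4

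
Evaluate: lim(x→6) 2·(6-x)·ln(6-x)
This is a 0·∞ indeterminate form.

Rewrite 0·∞ as a quotient (0/0 or ∞/∞ form), then apply L'Hôpital's rule:
  lim(x→6) 2·(6-x)·ln(6-x) = 0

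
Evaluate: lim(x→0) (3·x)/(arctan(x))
This is a 0/0 indeterminate form.

Apply L'Hôpital's rule: differentiate numerator and denominator separately.
  f(x) = 3·x   ⇒   f'(x) = 3
  g(x) = atan(x)   ⇒   g'(x) = 1/(x^2 + 1)
  lim(x→0) f'(x)/g'(x) = lim(x→0) (3)/(1/(x^2 + 1))
  = 3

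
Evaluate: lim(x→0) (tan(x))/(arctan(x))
This is a 0/0 indeterminate form.

Apply L'Hôpital's rule: differentiate numerator and denominator separately.
  f(x) = tan(x)   ⇒   f'(x) = tan(x)^2 + 1
  g(x) = atan(x)   ⇒   g'(x) = 1/(x^2 + 1)
  lim(x→0) f'(x)/g'(x) = lim(x→0) (tan(x)^2 + 1)/(1/(x^2 + 1))
  = 1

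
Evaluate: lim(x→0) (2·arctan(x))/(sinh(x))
This is a 0/0 indeterminate form.

Apply L'Hôpital's rule: differentiate numerator and denominator separately.
  f(x) = 2·atan(x)   ⇒   f'(x) = 2/(x^2 + 1)
  g(x) = sinh(x)   ⇒   g'(x) = cosh(x)
  lim(x→0) f'(x)/g'(x) = lim(x→0) (2/(x^2 + 1))/(cosh(x))
  = 2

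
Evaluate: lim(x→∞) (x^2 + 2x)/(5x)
This is an ∞/∞ indeterminate form.

Apply L'Hôpital's rule: differentiate numerator and denominator separately.
  f(x) = x^2 + 2·x   ⇒   f'(x) = 2·x + 2
  g(x) = 5·x   ⇒   g'(x) = 5
  lim(x→∞) f'(x)/g'(x) = lim(x→∞) (2·x + 2)/(5)
  = ∞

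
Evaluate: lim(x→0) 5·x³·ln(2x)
This is a 0·∞ indeterminate form.

Rewrite 0·∞ as a quotient (0/0 or ∞/∞ form), then apply L'Hôpital's rule:
  lim(x→0) 5·x³·ln(2x) = 0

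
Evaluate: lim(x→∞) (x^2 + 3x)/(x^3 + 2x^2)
This is an ∞/∞ indeterminate form.

Apply L'Hôpital's rule: differentiate numerator and denominator separately.
  f(x) = x^2 + 3·x   ⇒   f'(x) = 2·x + 3
  g(x) = x^3 + 2·x^2   ⇒   g'(x) = 3·x^2 + 4·x
  lim(x→∞) f'(x)/g'(x) = lim(x→∞) (2·x + 3)/(3·x^2 + 4·x)
  = 0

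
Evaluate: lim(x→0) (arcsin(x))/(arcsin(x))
This is a 0/0 indeterminate form.

Apply L'Hôpital's rule: differentiate numerator and denominator separately.
  f(x) = asin(x)   ⇒   f'(x) = 1/sqrt(1 - x^2)
  g(x) = asin(x)   ⇒   g'(x) = 1/sqrt(1 - x^2)
  lim(x→0) f'(x)/g'(x) = lim(x→0) (1/sqrt(1 - x^2))/(1/sqrt(1 - x^2))
  = 1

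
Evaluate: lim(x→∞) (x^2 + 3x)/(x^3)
This is an ∞/∞ indeterminate form.

Apply L'Hôpital's rule: differentiate numerator and denominator separately.
  f(x) = x^2 + 3·x   ⇒   f'(x) = 2·x + 3
  g(x) = x^3   ⇒   g'(x) = 3·x^2
  lim(x→∞) f'(x)/g'(x) = lim(x→∞) (2·x + 3)/(3·x^2)
  = 0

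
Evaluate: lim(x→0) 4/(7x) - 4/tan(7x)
This is an ∞-∞ indeterminate form.

Combine fractions or rationalize to convert ∞-∞ to 0/0 form:
  lim(x→0) 4/(7x) - 4/tan(7x) = 0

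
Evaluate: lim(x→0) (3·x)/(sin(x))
This is a 0/0 indeterminate form.

Apply L'Hôpital's rule: differentiate numerator and denominator separately.
  f(x) = 3·x   ⇒   f'(x) = 3
  g(x) = sin(x)   ⇒   g'(x) = cos(x)
  lim(x→0) f'(x)/g'(x) = lim(x→0) (3)/(cos(x))
  = 3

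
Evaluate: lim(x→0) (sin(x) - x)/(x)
This is a 0/0 indeterminate form.

Apply L'Hôpital's rule: differentiate numerator and denominator separately.
  f(x) = -x + sin(x)   ⇒   f'(x) = cos(x) - 1
  g(x) = x   ⇒   g'(x) = 1
  lim(x→0) f'(x)/g'(x) = lim(x→0) (cos(x) - 1)/(1)
  = 0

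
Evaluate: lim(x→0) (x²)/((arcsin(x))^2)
This is a 0/0 indeterminate form.

Apply L'Hôpital's rule: differentiate numerator and denominator separately.
  f(x) = x^2   ⇒   f'(x) = 2·x
  g(x) = asin(x)^2   ⇒   g'(x) = 2·asin(x)/sqrt(1 - x^2)
  lim(x→0) f'(x)/g'(x) = lim(x→0) (2·x)/(2·asin(x)/sqrt(1 - x^2))
  = 1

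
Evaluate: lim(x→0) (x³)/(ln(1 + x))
This is a 0/0 indeterminate form.

Apply L'Hôpital's rule: differentiate numerator and denominator separately.
  f(x) = x^3   ⇒   f'(x) = 3·x^2
  g(x) = ln(x + 1)   ⇒   g'(x) = 1/(x + 1)
  lim(x→0) f'(x)/g'(x) = lim(x→0) (3·x^2)/(1/(x + 1))
  = 0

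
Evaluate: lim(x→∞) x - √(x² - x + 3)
This is an ∞-∞ indeterminate form.

Combine fractions or rationalize to convert ∞-∞ to 0/0 form:
  lim(x→∞) x - √(x² - x + 3) = 1/2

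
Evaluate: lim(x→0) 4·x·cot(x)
This is a 0·∞ indeterminate form.

Rewrite 0·∞ as a quotient (0/0 or ∞/∞ form), then apply L'Hôpital's rule:
  lim(x→0) 4·x·cot(x) = 4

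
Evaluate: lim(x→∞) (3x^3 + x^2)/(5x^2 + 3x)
This is an ∞/∞ indeterminate form.

Apply L'Hôpital's rule: differentiate numerator and denominator separately.
  f(x) = 3·x^3 + x^2   ⇒   f'(x) = 9·x^2 + 2·x
  g(x) = 5·x^2 + 3·x   ⇒   g'(x) = 10·x + 3
  lim(x→∞) f'(x)/g'(x) = lim(x→∞) (9·x^2 + 2·x)/(10·x + 3)
  = ∞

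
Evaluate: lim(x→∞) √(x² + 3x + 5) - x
This is an ∞-∞ indeterminate form.

Combine fractions or rationalize to convert ∞-∞ to 0/0 form:
  lim(x→∞) √(x² + 3x + 5) - x = 3/2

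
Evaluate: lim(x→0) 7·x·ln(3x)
This is a 0·∞ indeterminate form.

Rewrite 0·∞ as a quotient (0/0 or ∞/∞ form), then apply L'Hôpital's rule:
  lim(x→0) 7·x·ln(3x) = 0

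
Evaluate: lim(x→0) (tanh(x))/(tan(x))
This is a 0/0 indeterminate form.

Apply L'Hôpital's rule: differentiate numerator and denominator separately.
  f(x) = tanh(x)   ⇒   f'(x) = 1 - tanh(x)^2
  g(x) = tan(x)   ⇒   g'(x) = tan(x)^2 + 1
  lim(x→0) f'(x)/g'(x) = lim(x→0) (1 - tanh(x)^2)/(tan(x)^2 + 1)
  = 1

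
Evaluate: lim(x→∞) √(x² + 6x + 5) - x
This is an ∞-∞ indeterminate form.

Combine fractions or rationalize to convert ∞-∞ to 0/0 form:
  lim(x→∞) √(x² + 6x + 5) - x = 3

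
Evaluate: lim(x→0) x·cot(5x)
This is a 0·∞ indeterminate form.

Rewrite 0·∞ as a quotient (0/0 or ∞/∞ form), then apply L'Hôpital's rule:
  lim(x→0) x·cot(5x) = 1/5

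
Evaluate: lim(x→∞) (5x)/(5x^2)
This is an ∞/∞ indeterminate form.

Apply L'Hôpital's rule: differentiate numerator and denominator separately.
  f(x) = 5·x   ⇒   f'(x) = 5
  g(x) = 5·x^2   ⇒   g'(x) = 10·x
  lim(x→∞) f'(x)/g'(x) = lim(x→∞) (5)/(10·x)
  = 0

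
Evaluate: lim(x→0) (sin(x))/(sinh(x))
This is a 0/0 indeterminate form.

Apply L'Hôpital's rule: differentiate numerator and denominator separately.
  f(x) = sin(x)   ⇒   f'(x) = cos(x)
  g(x) = sinh(x)   ⇒   g'(x) = cosh(x)
  lim(x→0) f'(x)/g'(x) = lim(x→0) (cos(x))/(cosh(x))
  = 1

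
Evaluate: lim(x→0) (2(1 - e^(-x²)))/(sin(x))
This is a 0/0 indeterminate form.

Apply L'Hôpital's rule: differentiate numerator and denominator separately.
  f(x) = 2 - 2·e^(-x^2)   ⇒   f'(x) = 4·x·e^(-x^2)
  g(x) = sin(x)   ⇒   g'(x) = cos(x)
  lim(x→0) f'(x)/g'(x) = lim(x→0) (4·x·e^(-x^2))/(cos(x))
  = 0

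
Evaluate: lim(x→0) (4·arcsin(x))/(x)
This is a 0/0 indeterminate form.

Apply L'Hôpital's rule: differentiate numerator and denominator separately.
  f(x) = 4·asin(x)   ⇒   f'(x) = 4/sqrt(1 - x^2)
  g(x) = x   ⇒   g'(x) = 1
  lim(x→0) f'(x)/g'(x) = lim(x→0) (4/sqrt(1 - x^2))/(1)
  = 4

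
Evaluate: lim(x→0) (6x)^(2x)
This is an exponential indeterminate form.

For exponential indeterminate forms, take the natural log:
  Let L = lim(x→0) (6x)^(2x)
  Then ln(L) = lim(x→0) [exponent × ln(base)]
  Evaluate using L'Hôpital or standard limits, then exponentiate.
  L = 1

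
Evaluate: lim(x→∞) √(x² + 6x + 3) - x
This is an ∞-∞ indeterminate form.

Combine fractions or rationalize to convert ∞-∞ to 0/0 form:
  lim(x→∞) √(x² + 6x + 3) - x = 3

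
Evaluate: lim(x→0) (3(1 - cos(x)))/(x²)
This is a 0/0 indeterminate form.

Apply L'Hôpital's rule: differentiate numerator and denominator separately.
  f(x) = 3 - 3·cos(x)   ⇒   f'(x) = 3·sin(x)
  g(x) = x^2   ⇒   g'(x) = 2·x
  lim(x→0) f'(x)/g'(x) = lim(x→0) (3·sin(x))/(2·x)
  = 3/2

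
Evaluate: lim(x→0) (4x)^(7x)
This is an exponential indeterminate form.

For exponential indeterminate forms, take the natural log:
  Let L = lim(x→0) (4x)^(7x)
  Then ln(L) = lim(x→0) [exponent × ln(base)]
  Evaluate using L'Hôpital or standard limits, then exponentiate.
  L = 1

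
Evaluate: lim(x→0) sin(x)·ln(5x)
This is a 0·∞ indeterminate form.

Rewrite 0·∞ as a quotient (0/0 or ∞/∞ form), then apply L'Hôpital's rule:
  lim(x→0) sin(x)·ln(5x) = 0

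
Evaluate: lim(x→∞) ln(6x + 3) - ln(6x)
This is an ∞-∞ indeterminate form.

Combine fractions or rationalize to convert ∞-∞ to 0/0 form:
  lim(x→∞) ln(6x + 3) - ln(6x) = 0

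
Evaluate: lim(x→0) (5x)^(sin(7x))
This is an exponential indeterminate form.

For exponential indeterminate forms, take the natural log:
  Let L = lim(x→0) (5x)^(sin(7x))
  Then ln(L) = lim(x→0) [exponent × ln(base)]
  Evaluate using L'Hôpital or standard limits, then exponentiate.
  L = 1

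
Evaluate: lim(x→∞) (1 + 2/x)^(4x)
This is an exponential indeterminate form.

For exponential indeterminate forms, take the natural log:
  Let L = lim(x→∞) (1 + 2/x)^(4x)
  Then ln(L) = lim(x→∞) [exponent × ln(base)]
  Evaluate using L'Hôpital or standard limits, then exponentiate.
  L = e^(8)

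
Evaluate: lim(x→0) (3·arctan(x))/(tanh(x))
This is a 0/0 indeterminate form.

Apply L'Hôpital's rule: differentiate numerator and denominator separately.
  f(x) = 3·atan(x)   ⇒   f'(x) = 3/(x^2 + 1)
  g(x) = tanh(x)   ⇒   g'(x) = 1 - tanh(x)^2
  lim(x→0) f'(x)/g'(x) = lim(x→0) (3/(x^2 + 1))/(1 - tanh(x)^2)
  = 3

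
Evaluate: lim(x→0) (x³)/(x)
This is a 0/0 indeterminate form.

Apply L'Hôpital's rule: differentiate numerator and denominator separately.
  f(x) = x^3   ⇒   f'(x) = 3·x^2
  g(x) = x   ⇒   g'(x) = 1
  lim(x→0) f'(x)/g'(x) = lim(x→0) (3·x^2)/(1)
  = 0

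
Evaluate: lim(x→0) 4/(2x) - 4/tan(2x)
This is an ∞-∞ indeterminate form.

Combine fractions or rationalize to convert ∞-∞ to 0/0 form:
  lim(x→0) 4/(2x) - 4/tan(2x) = 0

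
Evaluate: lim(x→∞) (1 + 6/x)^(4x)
This is an exponential indeterminate form.

For exponential indeterminate forms, take the natural log:
  Let L = lim(x→∞) (1 + 6/x)^(4x)
  Then ln(L) = lim(x→∞) [exponent × ln(base)]
  Evaluate using L'Hôpital or standard limits, then exponentiate.
  L = e^(24)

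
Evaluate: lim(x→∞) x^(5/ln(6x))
This is an exponential indeterminate form.

For exponential indeterminate forms, take the natural log:
  Let L = lim(x→∞) x^(5/ln(6x))
  Then ln(L) = lim(x→∞) [exponent × ln(base)]
  Evaluate using L'Hôpital or standard limits, then exponentiate.
  L = e^(5)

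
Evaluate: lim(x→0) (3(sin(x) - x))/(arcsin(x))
This is a 0/0 indeterminate form.

Apply L'Hôpital's rule: differentiate numerator and denominator separately.
  f(x) = -3·x + 3·sin(x)   ⇒   f'(x) = 3·cos(x) - 3
  g(x) = asin(x)   ⇒   g'(x) = 1/sqrt(1 - x^2)
  lim(x→0) f'(x)/g'(x) = lim(x→0) (3·cos(x) - 3)/(1/sqrt(1 - x^2))
  = 0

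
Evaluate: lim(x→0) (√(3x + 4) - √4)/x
This is a standard limit.

Factor or rationalize the expression:
  lim(x→0) (√(3x + 4) - √4)/x = 3/4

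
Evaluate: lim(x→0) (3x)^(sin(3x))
This is an exponential indeterminate form.

For exponential indeterminate forms, take the natural log:
  Let L = lim(x→0) (3x)^(sin(3x))
  Then ln(L) = lim(x→0) [exponent × ln(base)]
  Evaluate using L'Hôpital or standard limits, then exponentiate.
  L = 1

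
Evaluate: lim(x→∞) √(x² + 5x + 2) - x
This is an ∞-∞ indeterminate form.

Combine fractions or rationalize to convert ∞-∞ to 0/0 form:
  lim(x→∞) √(x² + 5x + 2) - x = 5/2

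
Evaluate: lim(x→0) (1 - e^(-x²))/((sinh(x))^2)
This is a 0/0 indeterminate form.

Apply L'Hôpital's rule: differentiate numerator and denominator separately.
  f(x) = 1 - e^(-x^2)   ⇒   f'(x) = 2·x·e^(-x^2)
  g(x) = sinh(x)^2   ⇒   g'(x) = 2·sinh(x)·cosh(x)
  lim(x→0) f'(x)/g'(x) = lim(x→0) (2·x·e^(-x^2))/(2·sinh(x)·cosh(x))
  = 1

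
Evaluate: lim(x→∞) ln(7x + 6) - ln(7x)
This is an ∞-∞ indeterminate form.

Combine fractions or rationalize to convert ∞-∞ to 0/0 form:
  lim(x→∞) ln(7x + 6) - ln(7x) = 0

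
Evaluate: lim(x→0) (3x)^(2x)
This is an exponential indeterminate form.

For exponential indeterminate forms, take the natural log:
  Let L = lim(x→0) (3x)^(2x)
  Then ln(L) = lim(x→0) [exponent × ln(base)]
  Evaluate using L'Hôpital or standard limits, then exponentiate.
  L = 1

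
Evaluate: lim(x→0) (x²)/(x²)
This is a 0/0 indeterminate form.

Apply L'Hôpital's rule: differentiate numerator and denominator separately.
  f(x) = x^2   ⇒   f'(x) = 2·x
  g(x) = x^2   ⇒   g'(x) = 2·x
  lim(x→0) f'(x)/g'(x) = lim(x→0) (2·x)/(2·x)
  = 1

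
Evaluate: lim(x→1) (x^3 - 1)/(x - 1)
This is a standard limit.

Factor or rationalize the expression:
  lim(x→1) (x^3 - 1)/(x - 1) = 3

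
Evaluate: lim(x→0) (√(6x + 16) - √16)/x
This is a standard limit.

Factor or rationalize the expression:
  lim(x→0) (√(6x + 16) - √16)/x = 3/4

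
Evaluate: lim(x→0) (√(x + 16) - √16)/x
This is a standard limit.

Factor or rationalize the expression:
  lim(x→0) (√(x + 16) - √16)/x = 1/8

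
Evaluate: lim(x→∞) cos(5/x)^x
This is an exponential indeterminate form.

For exponential indeterminate forms, take the natural log:
  Let L = lim(x→∞) cos(5/x)^x
  Then ln(L) = lim(x→∞) [exponent × ln(base)]
  Evaluate using L'Hôpital or standard limits, then exponentiate.
  L = 1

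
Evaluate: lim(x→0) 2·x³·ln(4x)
This is a 0·∞ indeterminate form.

Rewrite 0·∞ as a quotient (0/0 or ∞/∞ form), then apply L'Hôpital's rule:
  lim(x→0) 2·x³·ln(4x) = 0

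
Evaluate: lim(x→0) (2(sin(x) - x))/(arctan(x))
This is a 0/0 indeterminate form.

Apply L'Hôpital's rule: differentiate numerator and denominator separately.
  f(x) = -2·x + 2·sin(x)   ⇒   f'(x) = 2·cos(x) - 2
  g(x) = atan(x)   ⇒   g'(x) = 1/(x^2 + 1)
  lim(x→0) f'(x)/g'(x) = lim(x→0) (2·cos(x) - 2)/(1/(x^2 + 1))
  = 0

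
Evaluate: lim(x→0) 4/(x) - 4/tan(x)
This is an ∞-∞ indeterminate form.

Combine fractions or rationalize to convert ∞-∞ to 0/0 form:
  lim(x→0) 4/(x) - 4/tan(x) = 0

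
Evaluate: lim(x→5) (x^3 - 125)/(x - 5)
This is a standard limit.

Factor or rationalize the expression:
  lim(x→5) (x^3 - 125)/(x - 5) = 75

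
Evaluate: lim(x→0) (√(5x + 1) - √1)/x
This is a standard limit.

Factor or rationalize the expression:
  lim(x→0) (√(5x + 1) - √1)/x = 5/2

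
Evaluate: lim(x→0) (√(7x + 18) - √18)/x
This is a standard limit.

Factor or rationalize the expression:
  lim(x→0) (√(7x + 18) - √18)/x = 7·sqrt(2)/12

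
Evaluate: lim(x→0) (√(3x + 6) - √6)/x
This is a standard limit.

Factor or rationalize the expression:
  lim(x→0) (√(3x + 6) - √6)/x = sqrt(6)/4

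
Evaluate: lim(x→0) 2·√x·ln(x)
This is a 0·∞ indeterminate form.

Rewrite 0·∞ as a quotient (0/0 or ∞/∞ form), then apply L'Hôpital's rule:
  lim(x→0) 2·√x·ln(x) = 0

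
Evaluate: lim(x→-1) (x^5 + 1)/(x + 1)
This is a standard limit.

Factor or rationalize the expression:
  lim(x→-1) (x^5 + 1)/(x + 1) = 5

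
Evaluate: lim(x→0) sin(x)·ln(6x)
This is a 0·∞ indeterminate form.

Rewrite 0·∞ as a quotient (0/0 or ∞/∞ form), then apply L'Hôpital's rule:
  lim(x→0) sin(x)·ln(6x) = 0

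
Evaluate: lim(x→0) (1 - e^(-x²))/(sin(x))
This is a 0/0 indeterminate form.

Apply L'Hôpital's rule: differentiate numerator and denominator separately.
  f(x) = 1 - e^(-x^2)   ⇒   f'(x) = 2·x·e^(-x^2)
  g(x) = sin(x)   ⇒   g'(x) = cos(x)
  lim(x→0) f'(x)/g'(x) = lim(x→0) (2·x·e^(-x^2))/(cos(x))
  = 0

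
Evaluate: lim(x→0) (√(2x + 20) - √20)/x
This is a standard limit.

Factor or rationalize the expression:
  lim(x→0) (√(2x + 20) - √20)/x = sqrt(5)/10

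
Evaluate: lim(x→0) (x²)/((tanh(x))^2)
This is a 0/0 indeterminate form.

Apply L'Hôpital's rule: differentiate numerator and denominator separately.
  f(x) = x^2   ⇒   f'(x) = 2·x
  g(x) = tanh(x)^2   ⇒   g'(x) = (2 - 2·tanh(x)^2)·tanh(x)
  lim(x→0) f'(x)/g'(x) = lim(x→0) (2·x)/((2 - 2·tanh(x)^2)·tanh(x))
  = 1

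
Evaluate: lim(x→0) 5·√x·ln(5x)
This is a 0·∞ indeterminate form.

Rewrite 0·∞ as a quotient (0/0 or ∞/∞ form), then apply L'Hôpital's rule:
  lim(x→0) 5·√x·ln(5x) = 0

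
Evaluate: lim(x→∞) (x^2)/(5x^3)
This is an ∞/∞ indeterminate form.

Apply L'Hôpital's rule: differentiate numerator and denominator separately.
  f(x) = x^2   ⇒   f'(x) = 2·x
  g(x) = 5·x^3   ⇒   g'(x) = 15·x^2
  lim(x→∞) f'(x)/g'(x) = lim(x→∞) (2·x)/(15·x^2)
  = 0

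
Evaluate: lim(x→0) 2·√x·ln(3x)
This is a 0·∞ indeterminate form.

Rewrite 0·∞ as a quotient (0/0 or ∞/∞ form), then apply L'Hôpital's rule:
  lim(x→0) 2·√x·ln(3x) = 0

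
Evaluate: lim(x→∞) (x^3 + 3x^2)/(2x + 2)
This is an ∞/∞ indeterminate form.

Apply L'Hôpital's rule: differentiate numerator and denominator separately.
  f(x) = x^3 + 3·x^2   ⇒   f'(x) = 3·x^2 + 6·x
  g(x) = 2·x + 2   ⇒   g'(x) = 2
  lim(x→∞) f'(x)/g'(x) = lim(x→∞) (3·x^2 + 6·x)/(2)
  = ∞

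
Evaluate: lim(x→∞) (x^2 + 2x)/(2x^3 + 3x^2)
This is an ∞/∞ indeterminate form.

Apply L'Hôpital's rule: differentiate numerator and denominator separately.
  f(x) = x^2 + 2·x   ⇒   f'(x) = 2·x + 2
  g(x) = 2·x^3 + 3·x^2   ⇒   g'(x) = 6·x^2 + 6·x
  lim(x→∞) f'(x)/g'(x) = lim(x→∞) (2·x + 2)/(6·x^2 + 6·x)
  = 0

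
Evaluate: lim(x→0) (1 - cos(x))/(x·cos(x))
This is a 0/0 indeterminate form.

Apply L'Hôpital's rule: differentiate numerator and denominator separately.
  f(x) = 1 - cos(x)   ⇒   f'(x) = sin(x)
  g(x) = x·cos(x)   ⇒   g'(x) = -x·sin(x) + cos(x)
  lim(x→0) f'(x)/g'(x) = lim(x→0) (sin(x))/(-x·sin(x) + cos(x))
  = 0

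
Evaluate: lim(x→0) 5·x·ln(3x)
This is a 0·∞ indeterminate form.

Rewrite 0·∞ as a quotient (0/0 or ∞/∞ form), then apply L'Hôpital's rule:
  lim(x→0) 5·x·ln(3x) = 0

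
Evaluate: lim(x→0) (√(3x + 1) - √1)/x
This is a standard limit.

Factor or rationalize the expression:
  lim(x→0) (√(3x + 1) - √1)/x = 3/2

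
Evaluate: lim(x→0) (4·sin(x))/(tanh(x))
This is a 0/0 indeterminate form.

Apply L'Hôpital's rule: differentiate numerator and denominator separately.
  f(x) = 4·sin(x)   ⇒   f'(x) = 4·cos(x)
  g(x) = tanh(x)   ⇒   g'(x) = 1 - tanh(x)^2
  lim(x→0) f'(x)/g'(x) = lim(x→0) (4·cos(x))/(1 - tanh(x)^2)
  = 4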